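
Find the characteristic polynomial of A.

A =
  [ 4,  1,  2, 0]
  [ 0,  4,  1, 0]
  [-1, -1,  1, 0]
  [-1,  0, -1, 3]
x^4 - 12*x^3 + 54*x^2 - 108*x + 81

Expanding det(x·I − A) (e.g. by cofactor expansion or by noting that A is similar to its Jordan form J, which has the same characteristic polynomial as A) gives
  χ_A(x) = x^4 - 12*x^3 + 54*x^2 - 108*x + 81
which factors as (x - 3)^4. The eigenvalues (with algebraic multiplicities) are λ = 3 with multiplicity 4.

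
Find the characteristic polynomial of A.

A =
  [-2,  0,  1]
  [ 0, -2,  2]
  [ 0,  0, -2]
x^3 + 6*x^2 + 12*x + 8

Expanding det(x·I − A) (e.g. by cofactor expansion or by noting that A is similar to its Jordan form J, which has the same characteristic polynomial as A) gives
  χ_A(x) = x^3 + 6*x^2 + 12*x + 8
which factors as (x + 2)^3. The eigenvalues (with algebraic multiplicities) are λ = -2 with multiplicity 3.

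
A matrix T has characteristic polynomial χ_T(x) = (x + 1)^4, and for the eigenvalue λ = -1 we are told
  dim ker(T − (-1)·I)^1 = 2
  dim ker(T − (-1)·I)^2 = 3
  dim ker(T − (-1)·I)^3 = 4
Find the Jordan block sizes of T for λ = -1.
Block sizes for λ = -1: [3, 1]

From the dimensions of kernels of powers, the number of Jordan blocks of size at least j is d_j − d_{j−1} where d_j = dim ker(N^j) (with d_0 = 0). Computing the differences gives [2, 1, 1].
The number of blocks of size exactly k is (#blocks of size ≥ k) − (#blocks of size ≥ k + 1), so the partition is: 1 block(s) of size 1, 1 block(s) of size 3.
In nonincreasing order the block sizes are [3, 1].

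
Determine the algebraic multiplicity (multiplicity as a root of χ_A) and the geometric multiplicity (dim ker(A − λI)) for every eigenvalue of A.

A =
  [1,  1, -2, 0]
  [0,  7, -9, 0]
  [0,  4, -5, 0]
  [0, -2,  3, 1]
λ = 1: alg = 4, geom = 2

Step 1 — factor the characteristic polynomial to read off the algebraic multiplicities:
  χ_A(x) = (x - 1)^4

Step 2 — compute geometric multiplicities via the rank-nullity identity g(λ) = n − rank(A − λI):
  rank(A − (1)·I) = 2, so dim ker(A − (1)·I) = n − 2 = 2

Summary:
  λ = 1: algebraic multiplicity = 4, geometric multiplicity = 2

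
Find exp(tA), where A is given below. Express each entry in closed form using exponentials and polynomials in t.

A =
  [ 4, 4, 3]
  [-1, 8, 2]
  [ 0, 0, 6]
e^{tA} =
  [-2*t*exp(6*t) + exp(6*t), 4*t*exp(6*t), t^2*exp(6*t) + 3*t*exp(6*t)]
  [-t*exp(6*t), 2*t*exp(6*t) + exp(6*t), t^2*exp(6*t)/2 + 2*t*exp(6*t)]
  [0, 0, exp(6*t)]

Strategy: write A = P · J · P⁻¹ where J is a Jordan canonical form, so e^{tA} = P · e^{tJ} · P⁻¹, and e^{tJ} can be computed block-by-block.

A has Jordan form
J =
  [6, 1, 0]
  [0, 6, 1]
  [0, 0, 6]
(up to reordering of blocks).

Per-block formulas:
  For a 3×3 Jordan block J_3(6): exp(t · J_3(6)) = e^(6t)·(I + t·N + (t^2/2)·N^2), where N is the 3×3 nilpotent shift.

After assembling e^{tJ} and conjugating by P, we get:

e^{tA} =
  [-2*t*exp(6*t) + exp(6*t), 4*t*exp(6*t), t^2*exp(6*t) + 3*t*exp(6*t)]
  [-t*exp(6*t), 2*t*exp(6*t) + exp(6*t), t^2*exp(6*t)/2 + 2*t*exp(6*t)]
  [0, 0, exp(6*t)]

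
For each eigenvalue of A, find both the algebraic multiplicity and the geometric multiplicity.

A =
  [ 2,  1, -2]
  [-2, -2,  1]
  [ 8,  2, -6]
λ = -2: alg = 3, geom = 1

Step 1 — factor the characteristic polynomial to read off the algebraic multiplicities:
  χ_A(x) = (x + 2)^3

Step 2 — compute geometric multiplicities via the rank-nullity identity g(λ) = n − rank(A − λI):
  rank(A − (-2)·I) = 2, so dim ker(A − (-2)·I) = n − 2 = 1

Summary:
  λ = -2: algebraic multiplicity = 3, geometric multiplicity = 1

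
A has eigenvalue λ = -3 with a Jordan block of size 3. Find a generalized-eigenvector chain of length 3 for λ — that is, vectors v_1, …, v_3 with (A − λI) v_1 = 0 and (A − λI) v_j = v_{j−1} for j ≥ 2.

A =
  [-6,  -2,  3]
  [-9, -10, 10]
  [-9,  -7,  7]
A Jordan chain for λ = -3 of length 3:
v_1 = (-1, -3, -3)ᵀ
v_2 = (-2, -7, -7)ᵀ
v_3 = (0, 1, 0)ᵀ

Let N = A − (-3)·I. We want v_3 with N^3 v_3 = 0 but N^2 v_3 ≠ 0; then v_{j-1} := N · v_j for j = 3, …, 2.

Pick v_3 = (0, 1, 0)ᵀ.
Then v_2 = N · v_3 = (-2, -7, -7)ᵀ.
Then v_1 = N · v_2 = (-1, -3, -3)ᵀ.

Sanity check: (A − (-3)·I) v_1 = (0, 0, 0)ᵀ = 0. ✓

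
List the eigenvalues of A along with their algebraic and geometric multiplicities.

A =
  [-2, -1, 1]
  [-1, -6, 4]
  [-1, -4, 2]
λ = -2: alg = 3, geom = 1

Step 1 — factor the characteristic polynomial to read off the algebraic multiplicities:
  χ_A(x) = (x + 2)^3

Step 2 — compute geometric multiplicities via the rank-nullity identity g(λ) = n − rank(A − λI):
  rank(A − (-2)·I) = 2, so dim ker(A − (-2)·I) = n − 2 = 1

Summary:
  λ = -2: algebraic multiplicity = 3, geometric multiplicity = 1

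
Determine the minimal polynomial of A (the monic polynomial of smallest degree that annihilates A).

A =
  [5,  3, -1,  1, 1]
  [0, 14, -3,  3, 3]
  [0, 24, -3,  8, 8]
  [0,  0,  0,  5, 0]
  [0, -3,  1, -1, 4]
x^2 - 10*x + 25

The characteristic polynomial is χ_A(x) = (x - 5)^5, so the eigenvalues are known. The minimal polynomial is
  m_A(x) = Π_λ (x − λ)^{k_λ}
where k_λ is the size of the *largest* Jordan block for λ (equivalently, the smallest k with (A − λI)^k v = 0 for every generalised eigenvector v of λ).

  λ = 5: largest Jordan block has size 2, contributing (x − 5)^2

So m_A(x) = (x - 5)^2 = x^2 - 10*x + 25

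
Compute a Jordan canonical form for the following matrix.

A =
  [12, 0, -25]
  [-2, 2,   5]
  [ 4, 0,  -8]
J_2(2) ⊕ J_1(2)

The characteristic polynomial is
  det(x·I − A) = x^3 - 6*x^2 + 12*x - 8 = (x - 2)^3

Eigenvalues and multiplicities (the geometric multiplicity of λ is n − rank(A − λI), which equals the number of Jordan blocks for λ):
  λ = 2: algebraic multiplicity = 3, geometric multiplicity = 2

Determining the block sizes for each eigenvalue:
  λ = 2: 2 blocks summing to 3 forces exactly one block of size 2 and the rest size 1 → block sizes [2, 1]

Assembling the blocks gives a Jordan form
J =
  [2, 1, 0]
  [0, 2, 0]
  [0, 0, 2]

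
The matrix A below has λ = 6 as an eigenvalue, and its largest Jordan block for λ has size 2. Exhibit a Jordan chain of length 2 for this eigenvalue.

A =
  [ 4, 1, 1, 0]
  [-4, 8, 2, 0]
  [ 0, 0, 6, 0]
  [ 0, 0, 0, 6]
A Jordan chain for λ = 6 of length 2:
v_1 = (-2, -4, 0, 0)ᵀ
v_2 = (1, 0, 0, 0)ᵀ

Let N = A − (6)·I. We want v_2 with N^2 v_2 = 0 but N^1 v_2 ≠ 0; then v_{j-1} := N · v_j for j = 2, …, 2.

Pick v_2 = (1, 0, 0, 0)ᵀ.
Then v_1 = N · v_2 = (-2, -4, 0, 0)ᵀ.

Sanity check: (A − (6)·I) v_1 = (0, 0, 0, 0)ᵀ = 0. ✓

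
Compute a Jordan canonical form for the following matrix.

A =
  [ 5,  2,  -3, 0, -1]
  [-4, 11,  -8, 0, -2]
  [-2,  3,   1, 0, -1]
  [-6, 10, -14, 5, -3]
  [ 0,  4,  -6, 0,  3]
J_3(5) ⊕ J_2(5)

The characteristic polynomial is
  det(x·I − A) = x^5 - 25*x^4 + 250*x^3 - 1250*x^2 + 3125*x - 3125 = (x - 5)^5

Eigenvalues and multiplicities (the geometric multiplicity of λ is n − rank(A − λI), which equals the number of Jordan blocks for λ):
  λ = 5: algebraic multiplicity = 5, geometric multiplicity = 2

Determining the block sizes for each eigenvalue:
  λ = 5: with am = 5 and gm = 2, the partition is not yet determined (e.g. several partitions of 5 into 2 parts exist). Let N = A − (5)·I. Computing rank(N^1) = 3, rank(N^2) = 1, rank(N^3) = 0; the number of blocks of size ≥ j is rank(N^{j−1}) − rank(N^j), giving [2, 2, 1]. So we have 1 block(s) of size 3, 1 block(s) of size 2 → block sizes [3, 2]

Assembling the blocks gives a Jordan form
J =
  [5, 1, 0, 0, 0]
  [0, 5, 1, 0, 0]
  [0, 0, 5, 0, 0]
  [0, 0, 0, 5, 1]
  [0, 0, 0, 0, 5]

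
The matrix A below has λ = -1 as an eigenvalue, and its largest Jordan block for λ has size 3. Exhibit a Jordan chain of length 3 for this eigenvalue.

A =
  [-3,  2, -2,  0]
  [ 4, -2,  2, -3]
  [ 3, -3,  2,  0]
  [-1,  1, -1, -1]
A Jordan chain for λ = -1 of length 3:
v_1 = (6, -3, -9, 3)ᵀ
v_2 = (-2, 4, 3, -1)ᵀ
v_3 = (1, 0, 0, 0)ᵀ

Let N = A − (-1)·I. We want v_3 with N^3 v_3 = 0 but N^2 v_3 ≠ 0; then v_{j-1} := N · v_j for j = 3, …, 2.

Pick v_3 = (1, 0, 0, 0)ᵀ.
Then v_2 = N · v_3 = (-2, 4, 3, -1)ᵀ.
Then v_1 = N · v_2 = (6, -3, -9, 3)ᵀ.

Sanity check: (A − (-1)·I) v_1 = (0, 0, 0, 0)ᵀ = 0. ✓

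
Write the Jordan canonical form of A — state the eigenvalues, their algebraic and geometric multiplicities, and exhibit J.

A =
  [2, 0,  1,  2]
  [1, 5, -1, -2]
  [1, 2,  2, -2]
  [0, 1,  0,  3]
J_3(3) ⊕ J_1(3)

The characteristic polynomial is
  det(x·I − A) = x^4 - 12*x^3 + 54*x^2 - 108*x + 81 = (x - 3)^4

Eigenvalues and multiplicities (the geometric multiplicity of λ is n − rank(A − λI), which equals the number of Jordan blocks for λ):
  λ = 3: algebraic multiplicity = 4, geometric multiplicity = 2

Determining the block sizes for each eigenvalue:
  λ = 3: with am = 4 and gm = 2, the partition is not yet determined (e.g. several partitions of 4 into 2 parts exist). Let N = A − (3)·I. Computing rank(N^1) = 2, rank(N^2) = 1, rank(N^3) = 0; the number of blocks of size ≥ j is rank(N^{j−1}) − rank(N^j), giving [2, 1, 1]. So we have 1 block(s) of size 3, 1 block(s) of size 1 → block sizes [3, 1]

Assembling the blocks gives a Jordan form
J =
  [3, 1, 0, 0]
  [0, 3, 1, 0]
  [0, 0, 3, 0]
  [0, 0, 0, 3]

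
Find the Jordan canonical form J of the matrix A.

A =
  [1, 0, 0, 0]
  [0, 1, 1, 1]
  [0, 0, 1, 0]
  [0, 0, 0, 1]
J_2(1) ⊕ J_1(1) ⊕ J_1(1)

The characteristic polynomial is
  det(x·I − A) = x^4 - 4*x^3 + 6*x^2 - 4*x + 1 = (x - 1)^4

Eigenvalues and multiplicities (the geometric multiplicity of λ is n − rank(A − λI), which equals the number of Jordan blocks for λ):
  λ = 1: algebraic multiplicity = 4, geometric multiplicity = 3

Determining the block sizes for each eigenvalue:
  λ = 1: 3 blocks summing to 4 forces exactly one block of size 2 and the rest size 1 → block sizes [2, 1, 1]

Assembling the blocks gives a Jordan form
J =
  [1, 1, 0, 0]
  [0, 1, 0, 0]
  [0, 0, 1, 0]
  [0, 0, 0, 1]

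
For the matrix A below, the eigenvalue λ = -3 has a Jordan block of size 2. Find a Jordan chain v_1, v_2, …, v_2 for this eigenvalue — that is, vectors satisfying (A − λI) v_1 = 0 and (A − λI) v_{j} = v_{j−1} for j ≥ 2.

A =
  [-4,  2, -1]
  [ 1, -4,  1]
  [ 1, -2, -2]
A Jordan chain for λ = -3 of length 2:
v_1 = (1, 0, -1)ᵀ
v_2 = (1, 1, 0)ᵀ

Let N = A − (-3)·I. We want v_2 with N^2 v_2 = 0 but N^1 v_2 ≠ 0; then v_{j-1} := N · v_j for j = 2, …, 2.

Pick v_2 = (1, 1, 0)ᵀ.
Then v_1 = N · v_2 = (1, 0, -1)ᵀ.

Sanity check: (A − (-3)·I) v_1 = (0, 0, 0)ᵀ = 0. ✓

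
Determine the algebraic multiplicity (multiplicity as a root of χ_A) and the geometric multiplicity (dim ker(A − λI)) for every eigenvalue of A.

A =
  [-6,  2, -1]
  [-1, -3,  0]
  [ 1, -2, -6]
λ = -5: alg = 3, geom = 1

Step 1 — factor the characteristic polynomial to read off the algebraic multiplicities:
  χ_A(x) = (x + 5)^3

Step 2 — compute geometric multiplicities via the rank-nullity identity g(λ) = n − rank(A − λI):
  rank(A − (-5)·I) = 2, so dim ker(A − (-5)·I) = n − 2 = 1

Summary:
  λ = -5: algebraic multiplicity = 3, geometric multiplicity = 1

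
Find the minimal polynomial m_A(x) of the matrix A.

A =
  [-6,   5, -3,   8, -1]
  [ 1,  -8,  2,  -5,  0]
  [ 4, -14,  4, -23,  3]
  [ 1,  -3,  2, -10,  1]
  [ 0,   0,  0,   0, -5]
x^3 + 15*x^2 + 75*x + 125

The characteristic polynomial is χ_A(x) = (x + 5)^5, so the eigenvalues are known. The minimal polynomial is
  m_A(x) = Π_λ (x − λ)^{k_λ}
where k_λ is the size of the *largest* Jordan block for λ (equivalently, the smallest k with (A − λI)^k v = 0 for every generalised eigenvector v of λ).

  λ = -5: largest Jordan block has size 3, contributing (x + 5)^3

So m_A(x) = (x + 5)^3 = x^3 + 15*x^2 + 75*x + 125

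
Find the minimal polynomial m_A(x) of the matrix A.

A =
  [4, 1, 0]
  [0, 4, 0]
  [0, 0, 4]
x^2 - 8*x + 16

The characteristic polynomial is χ_A(x) = (x - 4)^3, so the eigenvalues are known. The minimal polynomial is
  m_A(x) = Π_λ (x − λ)^{k_λ}
where k_λ is the size of the *largest* Jordan block for λ (equivalently, the smallest k with (A − λI)^k v = 0 for every generalised eigenvector v of λ).

  λ = 4: largest Jordan block has size 2, contributing (x − 4)^2

So m_A(x) = (x - 4)^2 = x^2 - 8*x + 16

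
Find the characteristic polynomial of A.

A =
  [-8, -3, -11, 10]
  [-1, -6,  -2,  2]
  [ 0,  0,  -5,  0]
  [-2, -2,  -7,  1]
x^4 + 18*x^3 + 120*x^2 + 350*x + 375

Expanding det(x·I − A) (e.g. by cofactor expansion or by noting that A is similar to its Jordan form J, which has the same characteristic polynomial as A) gives
  χ_A(x) = x^4 + 18*x^3 + 120*x^2 + 350*x + 375
which factors as (x + 3)*(x + 5)^3. The eigenvalues (with algebraic multiplicities) are λ = -5 with multiplicity 3, λ = -3 with multiplicity 1.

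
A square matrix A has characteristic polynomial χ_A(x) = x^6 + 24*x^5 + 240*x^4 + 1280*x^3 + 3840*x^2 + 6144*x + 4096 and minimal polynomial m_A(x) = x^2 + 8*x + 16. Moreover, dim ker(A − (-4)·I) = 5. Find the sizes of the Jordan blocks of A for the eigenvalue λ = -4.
Block sizes for λ = -4: [2, 1, 1, 1, 1]

Step 1 — from the characteristic polynomial, algebraic multiplicity of λ = -4 is 6. From dim ker(A − (-4)·I) = 5, there are exactly 5 Jordan blocks for λ = -4.
Step 2 — from the minimal polynomial, the factor (x + 4)^2 tells us the largest block for λ = -4 has size 2.
Step 3 — with total size 6, 5 blocks, and largest block 2, the block sizes (in nonincreasing order) are [2, 1, 1, 1, 1].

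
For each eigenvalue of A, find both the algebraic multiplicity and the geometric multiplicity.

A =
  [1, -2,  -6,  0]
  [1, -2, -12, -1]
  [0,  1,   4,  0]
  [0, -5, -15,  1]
λ = 1: alg = 4, geom = 2

Step 1 — factor the characteristic polynomial to read off the algebraic multiplicities:
  χ_A(x) = (x - 1)^4

Step 2 — compute geometric multiplicities via the rank-nullity identity g(λ) = n − rank(A − λI):
  rank(A − (1)·I) = 2, so dim ker(A − (1)·I) = n − 2 = 2

Summary:
  λ = 1: algebraic multiplicity = 4, geometric multiplicity = 2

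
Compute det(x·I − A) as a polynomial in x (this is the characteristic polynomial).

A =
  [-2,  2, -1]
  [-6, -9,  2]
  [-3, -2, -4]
x^3 + 15*x^2 + 75*x + 125

Expanding det(x·I − A) (e.g. by cofactor expansion or by noting that A is similar to its Jordan form J, which has the same characteristic polynomial as A) gives
  χ_A(x) = x^3 + 15*x^2 + 75*x + 125
which factors as (x + 5)^3. The eigenvalues (with algebraic multiplicities) are λ = -5 with multiplicity 3.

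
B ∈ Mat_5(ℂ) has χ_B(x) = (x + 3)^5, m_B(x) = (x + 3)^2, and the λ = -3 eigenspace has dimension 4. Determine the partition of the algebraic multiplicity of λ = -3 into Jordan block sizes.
Block sizes for λ = -3: [2, 1, 1, 1]

Step 1 — from the characteristic polynomial, algebraic multiplicity of λ = -3 is 5. From dim ker(B − (-3)·I) = 4, there are exactly 4 Jordan blocks for λ = -3.
Step 2 — from the minimal polynomial, the factor (x + 3)^2 tells us the largest block for λ = -3 has size 2.
Step 3 — with total size 5, 4 blocks, and largest block 2, the block sizes (in nonincreasing order) are [2, 1, 1, 1].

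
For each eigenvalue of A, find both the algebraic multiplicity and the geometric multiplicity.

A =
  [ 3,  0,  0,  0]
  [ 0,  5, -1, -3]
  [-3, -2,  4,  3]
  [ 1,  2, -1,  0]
λ = 3: alg = 4, geom = 2

Step 1 — factor the characteristic polynomial to read off the algebraic multiplicities:
  χ_A(x) = (x - 3)^4

Step 2 — compute geometric multiplicities via the rank-nullity identity g(λ) = n − rank(A − λI):
  rank(A − (3)·I) = 2, so dim ker(A − (3)·I) = n − 2 = 2

Summary:
  λ = 3: algebraic multiplicity = 4, geometric multiplicity = 2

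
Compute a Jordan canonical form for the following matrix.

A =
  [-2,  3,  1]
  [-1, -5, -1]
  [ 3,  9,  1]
J_3(-2)

The characteristic polynomial is
  det(x·I − A) = x^3 + 6*x^2 + 12*x + 8 = (x + 2)^3

Eigenvalues and multiplicities (the geometric multiplicity of λ is n − rank(A − λI), which equals the number of Jordan blocks for λ):
  λ = -2: algebraic multiplicity = 3, geometric multiplicity = 1

Determining the block sizes for each eigenvalue:
  λ = -2: one block (gm = 1), so the single block has size am = 3 → block sizes [3]

Assembling the blocks gives a Jordan form
J =
  [-2,  1,  0]
  [ 0, -2,  1]
  [ 0,  0, -2]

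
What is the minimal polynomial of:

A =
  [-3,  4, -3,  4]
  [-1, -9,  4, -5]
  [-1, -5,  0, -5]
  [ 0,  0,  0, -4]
x^3 + 12*x^2 + 48*x + 64

The characteristic polynomial is χ_A(x) = (x + 4)^4, so the eigenvalues are known. The minimal polynomial is
  m_A(x) = Π_λ (x − λ)^{k_λ}
where k_λ is the size of the *largest* Jordan block for λ (equivalently, the smallest k with (A − λI)^k v = 0 for every generalised eigenvector v of λ).

  λ = -4: largest Jordan block has size 3, contributing (x + 4)^3

So m_A(x) = (x + 4)^3 = x^3 + 12*x^2 + 48*x + 64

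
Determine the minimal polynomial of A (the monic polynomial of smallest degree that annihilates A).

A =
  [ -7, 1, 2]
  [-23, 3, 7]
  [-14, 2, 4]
x^3

The characteristic polynomial is χ_A(x) = x^3, so the eigenvalues are known. The minimal polynomial is
  m_A(x) = Π_λ (x − λ)^{k_λ}
where k_λ is the size of the *largest* Jordan block for λ (equivalently, the smallest k with (A − λI)^k v = 0 for every generalised eigenvector v of λ).

  λ = 0: largest Jordan block has size 3, contributing (x − 0)^3

So m_A(x) = x^3 = x^3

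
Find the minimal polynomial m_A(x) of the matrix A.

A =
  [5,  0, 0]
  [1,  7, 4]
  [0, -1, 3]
x^3 - 15*x^2 + 75*x - 125

The characteristic polynomial is χ_A(x) = (x - 5)^3, so the eigenvalues are known. The minimal polynomial is
  m_A(x) = Π_λ (x − λ)^{k_λ}
where k_λ is the size of the *largest* Jordan block for λ (equivalently, the smallest k with (A − λI)^k v = 0 for every generalised eigenvector v of λ).

  λ = 5: largest Jordan block has size 3, contributing (x − 5)^3

So m_A(x) = (x - 5)^3 = x^3 - 15*x^2 + 75*x - 125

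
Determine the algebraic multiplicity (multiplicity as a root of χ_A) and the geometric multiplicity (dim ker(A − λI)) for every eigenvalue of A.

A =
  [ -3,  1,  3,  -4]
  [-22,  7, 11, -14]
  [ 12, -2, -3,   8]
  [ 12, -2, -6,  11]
λ = 3: alg = 4, geom = 2

Step 1 — factor the characteristic polynomial to read off the algebraic multiplicities:
  χ_A(x) = (x - 3)^4

Step 2 — compute geometric multiplicities via the rank-nullity identity g(λ) = n − rank(A − λI):
  rank(A − (3)·I) = 2, so dim ker(A − (3)·I) = n − 2 = 2

Summary:
  λ = 3: algebraic multiplicity = 4, geometric multiplicity = 2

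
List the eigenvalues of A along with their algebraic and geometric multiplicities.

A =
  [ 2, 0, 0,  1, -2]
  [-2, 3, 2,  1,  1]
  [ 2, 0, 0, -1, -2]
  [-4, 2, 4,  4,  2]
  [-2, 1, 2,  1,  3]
λ = 2: alg = 4, geom = 2; λ = 4: alg = 1, geom = 1

Step 1 — factor the characteristic polynomial to read off the algebraic multiplicities:
  χ_A(x) = (x - 4)*(x - 2)^4

Step 2 — compute geometric multiplicities via the rank-nullity identity g(λ) = n − rank(A − λI):
  rank(A − (2)·I) = 3, so dim ker(A − (2)·I) = n − 3 = 2
  rank(A − (4)·I) = 4, so dim ker(A − (4)·I) = n − 4 = 1

Summary:
  λ = 2: algebraic multiplicity = 4, geometric multiplicity = 2
  λ = 4: algebraic multiplicity = 1, geometric multiplicity = 1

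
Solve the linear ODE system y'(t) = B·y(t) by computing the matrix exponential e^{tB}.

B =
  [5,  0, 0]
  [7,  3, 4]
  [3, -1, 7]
e^{tB} =
  [exp(5*t), 0, 0]
  [-t^2*exp(5*t) + 7*t*exp(5*t), -2*t*exp(5*t) + exp(5*t), 4*t*exp(5*t)]
  [-t^2*exp(5*t)/2 + 3*t*exp(5*t), -t*exp(5*t), 2*t*exp(5*t) + exp(5*t)]

Strategy: write B = P · J · P⁻¹ where J is a Jordan canonical form, so e^{tB} = P · e^{tJ} · P⁻¹, and e^{tJ} can be computed block-by-block.

B has Jordan form
J =
  [5, 1, 0]
  [0, 5, 1]
  [0, 0, 5]
(up to reordering of blocks).

Per-block formulas:
  For a 3×3 Jordan block J_3(5): exp(t · J_3(5)) = e^(5t)·(I + t·N + (t^2/2)·N^2), where N is the 3×3 nilpotent shift.

After assembling e^{tJ} and conjugating by P, we get:

e^{tB} =
  [exp(5*t), 0, 0]
  [-t^2*exp(5*t) + 7*t*exp(5*t), -2*t*exp(5*t) + exp(5*t), 4*t*exp(5*t)]
  [-t^2*exp(5*t)/2 + 3*t*exp(5*t), -t*exp(5*t), 2*t*exp(5*t) + exp(5*t)]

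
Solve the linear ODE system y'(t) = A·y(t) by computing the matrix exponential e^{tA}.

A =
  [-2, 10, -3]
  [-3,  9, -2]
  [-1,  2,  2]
e^{tA} =
  [-t^2*exp(3*t) - 5*t*exp(3*t) + exp(3*t), 2*t^2*exp(3*t) + 10*t*exp(3*t), -t^2*exp(3*t) - 3*t*exp(3*t)]
  [-t^2*exp(3*t)/2 - 3*t*exp(3*t), t^2*exp(3*t) + 6*t*exp(3*t) + exp(3*t), -t^2*exp(3*t)/2 - 2*t*exp(3*t)]
  [-t*exp(3*t), 2*t*exp(3*t), -t*exp(3*t) + exp(3*t)]

Strategy: write A = P · J · P⁻¹ where J is a Jordan canonical form, so e^{tA} = P · e^{tJ} · P⁻¹, and e^{tJ} can be computed block-by-block.

A has Jordan form
J =
  [3, 1, 0]
  [0, 3, 1]
  [0, 0, 3]
(up to reordering of blocks).

Per-block formulas:
  For a 3×3 Jordan block J_3(3): exp(t · J_3(3)) = e^(3t)·(I + t·N + (t^2/2)·N^2), where N is the 3×3 nilpotent shift.

After assembling e^{tJ} and conjugating by P, we get:

e^{tA} =
  [-t^2*exp(3*t) - 5*t*exp(3*t) + exp(3*t), 2*t^2*exp(3*t) + 10*t*exp(3*t), -t^2*exp(3*t) - 3*t*exp(3*t)]
  [-t^2*exp(3*t)/2 - 3*t*exp(3*t), t^2*exp(3*t) + 6*t*exp(3*t) + exp(3*t), -t^2*exp(3*t)/2 - 2*t*exp(3*t)]
  [-t*exp(3*t), 2*t*exp(3*t), -t*exp(3*t) + exp(3*t)]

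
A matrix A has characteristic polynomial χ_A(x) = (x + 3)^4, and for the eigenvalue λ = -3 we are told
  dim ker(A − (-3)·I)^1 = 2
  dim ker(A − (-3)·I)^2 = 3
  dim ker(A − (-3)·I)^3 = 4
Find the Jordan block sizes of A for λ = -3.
Block sizes for λ = -3: [3, 1]

From the dimensions of kernels of powers, the number of Jordan blocks of size at least j is d_j − d_{j−1} where d_j = dim ker(N^j) (with d_0 = 0). Computing the differences gives [2, 1, 1].
The number of blocks of size exactly k is (#blocks of size ≥ k) − (#blocks of size ≥ k + 1), so the partition is: 1 block(s) of size 1, 1 block(s) of size 3.
In nonincreasing order the block sizes are [3, 1].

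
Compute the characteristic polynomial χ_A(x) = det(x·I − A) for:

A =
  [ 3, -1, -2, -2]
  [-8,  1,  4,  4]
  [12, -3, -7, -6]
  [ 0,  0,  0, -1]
x^4 + 4*x^3 + 6*x^2 + 4*x + 1

Expanding det(x·I − A) (e.g. by cofactor expansion or by noting that A is similar to its Jordan form J, which has the same characteristic polynomial as A) gives
  χ_A(x) = x^4 + 4*x^3 + 6*x^2 + 4*x + 1
which factors as (x + 1)^4. The eigenvalues (with algebraic multiplicities) are λ = -1 with multiplicity 4.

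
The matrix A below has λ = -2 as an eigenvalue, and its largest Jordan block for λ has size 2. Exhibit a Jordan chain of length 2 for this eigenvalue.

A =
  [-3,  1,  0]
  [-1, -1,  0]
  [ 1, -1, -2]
A Jordan chain for λ = -2 of length 2:
v_1 = (-1, -1, 1)ᵀ
v_2 = (1, 0, 0)ᵀ

Let N = A − (-2)·I. We want v_2 with N^2 v_2 = 0 but N^1 v_2 ≠ 0; then v_{j-1} := N · v_j for j = 2, …, 2.

Pick v_2 = (1, 0, 0)ᵀ.
Then v_1 = N · v_2 = (-1, -1, 1)ᵀ.

Sanity check: (A − (-2)·I) v_1 = (0, 0, 0)ᵀ = 0. ✓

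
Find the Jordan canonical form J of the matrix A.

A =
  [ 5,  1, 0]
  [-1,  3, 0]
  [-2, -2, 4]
J_2(4) ⊕ J_1(4)

The characteristic polynomial is
  det(x·I − A) = x^3 - 12*x^2 + 48*x - 64 = (x - 4)^3

Eigenvalues and multiplicities (the geometric multiplicity of λ is n − rank(A − λI), which equals the number of Jordan blocks for λ):
  λ = 4: algebraic multiplicity = 3, geometric multiplicity = 2

Determining the block sizes for each eigenvalue:
  λ = 4: 2 blocks summing to 3 forces exactly one block of size 2 and the rest size 1 → block sizes [2, 1]

Assembling the blocks gives a Jordan form
J =
  [4, 1, 0]
  [0, 4, 0]
  [0, 0, 4]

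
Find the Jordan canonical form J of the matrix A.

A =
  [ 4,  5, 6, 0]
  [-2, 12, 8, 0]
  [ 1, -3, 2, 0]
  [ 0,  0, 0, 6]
J_3(6) ⊕ J_1(6)

The characteristic polynomial is
  det(x·I − A) = x^4 - 24*x^3 + 216*x^2 - 864*x + 1296 = (x - 6)^4

Eigenvalues and multiplicities (the geometric multiplicity of λ is n − rank(A − λI), which equals the number of Jordan blocks for λ):
  λ = 6: algebraic multiplicity = 4, geometric multiplicity = 2

Determining the block sizes for each eigenvalue:
  λ = 6: with am = 4 and gm = 2, the partition is not yet determined (e.g. several partitions of 4 into 2 parts exist). Let N = A − (6)·I. Computing rank(N^1) = 2, rank(N^2) = 1, rank(N^3) = 0; the number of blocks of size ≥ j is rank(N^{j−1}) − rank(N^j), giving [2, 1, 1]. So we have 1 block(s) of size 3, 1 block(s) of size 1 → block sizes [3, 1]

Assembling the blocks gives a Jordan form
J =
  [6, 1, 0, 0]
  [0, 6, 1, 0]
  [0, 0, 6, 0]
  [0, 0, 0, 6]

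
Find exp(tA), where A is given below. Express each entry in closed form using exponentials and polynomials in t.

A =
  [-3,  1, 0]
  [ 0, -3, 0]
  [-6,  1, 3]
e^{tA} =
  [exp(-3*t), t*exp(-3*t), 0]
  [0, exp(-3*t), 0]
  [-exp(3*t) + exp(-3*t), t*exp(-3*t), exp(3*t)]

Strategy: write A = P · J · P⁻¹ where J is a Jordan canonical form, so e^{tA} = P · e^{tJ} · P⁻¹, and e^{tJ} can be computed block-by-block.

A has Jordan form
J =
  [-3,  1, 0]
  [ 0, -3, 0]
  [ 0,  0, 3]
(up to reordering of blocks).

Per-block formulas:
  For a 2×2 Jordan block J_2(-3): exp(t · J_2(-3)) = e^(-3t)·(I + t·N), where N is the 2×2 nilpotent shift.
  For a 1×1 block at λ = 3: exp(t · [3]) = [e^(3t)].

After assembling e^{tJ} and conjugating by P, we get:

e^{tA} =
  [exp(-3*t), t*exp(-3*t), 0]
  [0, exp(-3*t), 0]
  [-exp(3*t) + exp(-3*t), t*exp(-3*t), exp(3*t)]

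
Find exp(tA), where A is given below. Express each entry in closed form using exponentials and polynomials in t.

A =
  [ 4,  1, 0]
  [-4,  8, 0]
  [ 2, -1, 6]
e^{tA} =
  [-2*t*exp(6*t) + exp(6*t), t*exp(6*t), 0]
  [-4*t*exp(6*t), 2*t*exp(6*t) + exp(6*t), 0]
  [2*t*exp(6*t), -t*exp(6*t), exp(6*t)]

Strategy: write A = P · J · P⁻¹ where J is a Jordan canonical form, so e^{tA} = P · e^{tJ} · P⁻¹, and e^{tJ} can be computed block-by-block.

A has Jordan form
J =
  [6, 1, 0]
  [0, 6, 0]
  [0, 0, 6]
(up to reordering of blocks).

Per-block formulas:
  For a 2×2 Jordan block J_2(6): exp(t · J_2(6)) = e^(6t)·(I + t·N), where N is the 2×2 nilpotent shift.
  For a 1×1 block at λ = 6: exp(t · [6]) = [e^(6t)].

After assembling e^{tJ} and conjugating by P, we get:

e^{tA} =
  [-2*t*exp(6*t) + exp(6*t), t*exp(6*t), 0]
  [-4*t*exp(6*t), 2*t*exp(6*t) + exp(6*t), 0]
  [2*t*exp(6*t), -t*exp(6*t), exp(6*t)]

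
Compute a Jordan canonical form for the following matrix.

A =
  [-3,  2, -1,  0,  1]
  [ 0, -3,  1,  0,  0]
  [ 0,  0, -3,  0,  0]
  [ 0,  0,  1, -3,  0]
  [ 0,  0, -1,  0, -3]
J_3(-3) ⊕ J_1(-3) ⊕ J_1(-3)

The characteristic polynomial is
  det(x·I − A) = x^5 + 15*x^4 + 90*x^3 + 270*x^2 + 405*x + 243 = (x + 3)^5

Eigenvalues and multiplicities (the geometric multiplicity of λ is n − rank(A − λI), which equals the number of Jordan blocks for λ):
  λ = -3: algebraic multiplicity = 5, geometric multiplicity = 3

Determining the block sizes for each eigenvalue:
  λ = -3: with am = 5 and gm = 3, the partition is not yet determined (e.g. several partitions of 5 into 3 parts exist). Let N = A − (-3)·I. Computing rank(N^1) = 2, rank(N^2) = 1, rank(N^3) = 0; the number of blocks of size ≥ j is rank(N^{j−1}) − rank(N^j), giving [3, 1, 1]. So we have 1 block(s) of size 3, 2 block(s) of size 1 → block sizes [3, 1, 1]

Assembling the blocks gives a Jordan form
J =
  [-3,  1,  0,  0,  0]
  [ 0, -3,  1,  0,  0]
  [ 0,  0, -3,  0,  0]
  [ 0,  0,  0, -3,  0]
  [ 0,  0,  0,  0, -3]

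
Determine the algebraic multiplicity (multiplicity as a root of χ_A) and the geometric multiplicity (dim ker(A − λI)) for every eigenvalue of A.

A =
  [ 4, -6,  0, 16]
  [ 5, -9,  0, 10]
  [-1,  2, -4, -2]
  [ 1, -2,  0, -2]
λ = -4: alg = 3, geom = 2; λ = 1: alg = 1, geom = 1

Step 1 — factor the characteristic polynomial to read off the algebraic multiplicities:
  χ_A(x) = (x - 1)*(x + 4)^3

Step 2 — compute geometric multiplicities via the rank-nullity identity g(λ) = n − rank(A − λI):
  rank(A − (-4)·I) = 2, so dim ker(A − (-4)·I) = n − 2 = 2
  rank(A − (1)·I) = 3, so dim ker(A − (1)·I) = n − 3 = 1

Summary:
  λ = -4: algebraic multiplicity = 3, geometric multiplicity = 2
  λ = 1: algebraic multiplicity = 1, geometric multiplicity = 1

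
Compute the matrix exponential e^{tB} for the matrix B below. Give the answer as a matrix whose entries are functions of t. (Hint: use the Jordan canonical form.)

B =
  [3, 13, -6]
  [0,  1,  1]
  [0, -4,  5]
e^{tB} =
  [exp(3*t), -t^2*exp(3*t) + 13*t*exp(3*t), t^2*exp(3*t)/2 - 6*t*exp(3*t)]
  [0, -2*t*exp(3*t) + exp(3*t), t*exp(3*t)]
  [0, -4*t*exp(3*t), 2*t*exp(3*t) + exp(3*t)]

Strategy: write B = P · J · P⁻¹ where J is a Jordan canonical form, so e^{tB} = P · e^{tJ} · P⁻¹, and e^{tJ} can be computed block-by-block.

B has Jordan form
J =
  [3, 1, 0]
  [0, 3, 1]
  [0, 0, 3]
(up to reordering of blocks).

Per-block formulas:
  For a 3×3 Jordan block J_3(3): exp(t · J_3(3)) = e^(3t)·(I + t·N + (t^2/2)·N^2), where N is the 3×3 nilpotent shift.

After assembling e^{tJ} and conjugating by P, we get:

e^{tB} =
  [exp(3*t), -t^2*exp(3*t) + 13*t*exp(3*t), t^2*exp(3*t)/2 - 6*t*exp(3*t)]
  [0, -2*t*exp(3*t) + exp(3*t), t*exp(3*t)]
  [0, -4*t*exp(3*t), 2*t*exp(3*t) + exp(3*t)]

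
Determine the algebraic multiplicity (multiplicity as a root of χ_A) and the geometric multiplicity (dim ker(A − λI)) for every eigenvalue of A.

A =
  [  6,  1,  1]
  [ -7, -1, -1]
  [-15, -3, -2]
λ = 1: alg = 3, geom = 1

Step 1 — factor the characteristic polynomial to read off the algebraic multiplicities:
  χ_A(x) = (x - 1)^3

Step 2 — compute geometric multiplicities via the rank-nullity identity g(λ) = n − rank(A − λI):
  rank(A − (1)·I) = 2, so dim ker(A − (1)·I) = n − 2 = 1

Summary:
  λ = 1: algebraic multiplicity = 3, geometric multiplicity = 1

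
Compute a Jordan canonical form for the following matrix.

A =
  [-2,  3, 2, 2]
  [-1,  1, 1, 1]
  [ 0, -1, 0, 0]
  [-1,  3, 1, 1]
J_3(0) ⊕ J_1(0)

The characteristic polynomial is
  det(x·I − A) = x^4

Eigenvalues and multiplicities (the geometric multiplicity of λ is n − rank(A − λI), which equals the number of Jordan blocks for λ):
  λ = 0: algebraic multiplicity = 4, geometric multiplicity = 2

Determining the block sizes for each eigenvalue:
  λ = 0: with am = 4 and gm = 2, the partition is not yet determined (e.g. several partitions of 4 into 2 parts exist). Let N = A − (0)·I. Computing rank(N^1) = 2, rank(N^2) = 1, rank(N^3) = 0; the number of blocks of size ≥ j is rank(N^{j−1}) − rank(N^j), giving [2, 1, 1]. So we have 1 block(s) of size 3, 1 block(s) of size 1 → block sizes [3, 1]

Assembling the blocks gives a Jordan form
J =
  [0, 1, 0, 0]
  [0, 0, 1, 0]
  [0, 0, 0, 0]
  [0, 0, 0, 0]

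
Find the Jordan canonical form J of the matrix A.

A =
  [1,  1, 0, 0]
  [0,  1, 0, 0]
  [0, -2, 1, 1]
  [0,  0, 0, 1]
J_2(1) ⊕ J_2(1)

The characteristic polynomial is
  det(x·I − A) = x^4 - 4*x^3 + 6*x^2 - 4*x + 1 = (x - 1)^4

Eigenvalues and multiplicities (the geometric multiplicity of λ is n − rank(A − λI), which equals the number of Jordan blocks for λ):
  λ = 1: algebraic multiplicity = 4, geometric multiplicity = 2

Determining the block sizes for each eigenvalue:
  λ = 1: with am = 4 and gm = 2, the partition is not yet determined (e.g. several partitions of 4 into 2 parts exist). Let N = A − (1)·I. Computing rank(N^1) = 2, rank(N^2) = 0; the number of blocks of size ≥ j is rank(N^{j−1}) − rank(N^j), giving [2, 2]. So we have 2 block(s) of size 2 → block sizes [2, 2]

Assembling the blocks gives a Jordan form
J =
  [1, 1, 0, 0]
  [0, 1, 0, 0]
  [0, 0, 1, 1]
  [0, 0, 0, 1]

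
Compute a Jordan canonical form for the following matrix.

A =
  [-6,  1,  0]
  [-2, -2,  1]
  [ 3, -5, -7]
J_3(-5)

The characteristic polynomial is
  det(x·I − A) = x^3 + 15*x^2 + 75*x + 125 = (x + 5)^3

Eigenvalues and multiplicities (the geometric multiplicity of λ is n − rank(A − λI), which equals the number of Jordan blocks for λ):
  λ = -5: algebraic multiplicity = 3, geometric multiplicity = 1

Determining the block sizes for each eigenvalue:
  λ = -5: one block (gm = 1), so the single block has size am = 3 → block sizes [3]

Assembling the blocks gives a Jordan form
J =
  [-5,  1,  0]
  [ 0, -5,  1]
  [ 0,  0, -5]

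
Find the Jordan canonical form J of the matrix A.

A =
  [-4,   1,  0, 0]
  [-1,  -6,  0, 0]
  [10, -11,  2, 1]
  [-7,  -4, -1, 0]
J_2(-5) ⊕ J_2(1)

The characteristic polynomial is
  det(x·I − A) = x^4 + 8*x^3 + 6*x^2 - 40*x + 25 = (x - 1)^2*(x + 5)^2

Eigenvalues and multiplicities (the geometric multiplicity of λ is n − rank(A − λI), which equals the number of Jordan blocks for λ):
  λ = -5: algebraic multiplicity = 2, geometric multiplicity = 1
  λ = 1: algebraic multiplicity = 2, geometric multiplicity = 1

Determining the block sizes for each eigenvalue:
  λ = -5: one block (gm = 1), so the single block has size am = 2 → block sizes [2]
  λ = 1: one block (gm = 1), so the single block has size am = 2 → block sizes [2]

Assembling the blocks gives a Jordan form
J =
  [-5,  1, 0, 0]
  [ 0, -5, 0, 0]
  [ 0,  0, 1, 1]
  [ 0,  0, 0, 1]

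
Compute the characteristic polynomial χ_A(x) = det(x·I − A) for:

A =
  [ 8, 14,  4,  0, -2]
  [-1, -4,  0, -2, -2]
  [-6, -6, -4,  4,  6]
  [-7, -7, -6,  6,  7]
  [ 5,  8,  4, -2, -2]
x^5 - 4*x^4 + 4*x^3

Expanding det(x·I − A) (e.g. by cofactor expansion or by noting that A is similar to its Jordan form J, which has the same characteristic polynomial as A) gives
  χ_A(x) = x^5 - 4*x^4 + 4*x^3
which factors as x^3*(x - 2)^2. The eigenvalues (with algebraic multiplicities) are λ = 0 with multiplicity 3, λ = 2 with multiplicity 2.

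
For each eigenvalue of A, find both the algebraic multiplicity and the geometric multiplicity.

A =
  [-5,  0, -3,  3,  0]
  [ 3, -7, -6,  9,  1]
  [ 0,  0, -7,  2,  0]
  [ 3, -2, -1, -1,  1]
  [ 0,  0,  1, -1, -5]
λ = -5: alg = 5, geom = 3

Step 1 — factor the characteristic polynomial to read off the algebraic multiplicities:
  χ_A(x) = (x + 5)^5

Step 2 — compute geometric multiplicities via the rank-nullity identity g(λ) = n − rank(A − λI):
  rank(A − (-5)·I) = 2, so dim ker(A − (-5)·I) = n − 2 = 3

Summary:
  λ = -5: algebraic multiplicity = 5, geometric multiplicity = 3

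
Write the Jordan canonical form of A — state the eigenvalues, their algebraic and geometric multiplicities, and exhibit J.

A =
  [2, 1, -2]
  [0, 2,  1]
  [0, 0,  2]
J_3(2)

The characteristic polynomial is
  det(x·I − A) = x^3 - 6*x^2 + 12*x - 8 = (x - 2)^3

Eigenvalues and multiplicities (the geometric multiplicity of λ is n − rank(A − λI), which equals the number of Jordan blocks for λ):
  λ = 2: algebraic multiplicity = 3, geometric multiplicity = 1

Determining the block sizes for each eigenvalue:
  λ = 2: one block (gm = 1), so the single block has size am = 3 → block sizes [3]

Assembling the blocks gives a Jordan form
J =
  [2, 1, 0]
  [0, 2, 1]
  [0, 0, 2]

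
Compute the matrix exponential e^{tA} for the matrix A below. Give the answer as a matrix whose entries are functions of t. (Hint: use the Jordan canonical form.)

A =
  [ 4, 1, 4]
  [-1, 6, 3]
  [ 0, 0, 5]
e^{tA} =
  [-t*exp(5*t) + exp(5*t), t*exp(5*t), -t^2*exp(5*t)/2 + 4*t*exp(5*t)]
  [-t*exp(5*t), t*exp(5*t) + exp(5*t), -t^2*exp(5*t)/2 + 3*t*exp(5*t)]
  [0, 0, exp(5*t)]

Strategy: write A = P · J · P⁻¹ where J is a Jordan canonical form, so e^{tA} = P · e^{tJ} · P⁻¹, and e^{tJ} can be computed block-by-block.

A has Jordan form
J =
  [5, 1, 0]
  [0, 5, 1]
  [0, 0, 5]
(up to reordering of blocks).

Per-block formulas:
  For a 3×3 Jordan block J_3(5): exp(t · J_3(5)) = e^(5t)·(I + t·N + (t^2/2)·N^2), where N is the 3×3 nilpotent shift.

After assembling e^{tJ} and conjugating by P, we get:

e^{tA} =
  [-t*exp(5*t) + exp(5*t), t*exp(5*t), -t^2*exp(5*t)/2 + 4*t*exp(5*t)]
  [-t*exp(5*t), t*exp(5*t) + exp(5*t), -t^2*exp(5*t)/2 + 3*t*exp(5*t)]
  [0, 0, exp(5*t)]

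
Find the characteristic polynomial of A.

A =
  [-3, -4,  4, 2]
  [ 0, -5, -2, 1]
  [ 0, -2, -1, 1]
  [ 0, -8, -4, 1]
x^4 + 8*x^3 + 22*x^2 + 24*x + 9

Expanding det(x·I − A) (e.g. by cofactor expansion or by noting that A is similar to its Jordan form J, which has the same characteristic polynomial as A) gives
  χ_A(x) = x^4 + 8*x^3 + 22*x^2 + 24*x + 9
which factors as (x + 1)^2*(x + 3)^2. The eigenvalues (with algebraic multiplicities) are λ = -3 with multiplicity 2, λ = -1 with multiplicity 2.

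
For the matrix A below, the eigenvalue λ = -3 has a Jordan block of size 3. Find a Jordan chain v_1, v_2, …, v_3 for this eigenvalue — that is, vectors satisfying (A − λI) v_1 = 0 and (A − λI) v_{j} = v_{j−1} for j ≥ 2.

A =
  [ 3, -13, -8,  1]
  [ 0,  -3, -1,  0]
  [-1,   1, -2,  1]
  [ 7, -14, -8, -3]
A Jordan chain for λ = -3 of length 3:
v_1 = (2, 1, 0, 1)ᵀ
v_2 = (-1, 0, -1, 0)ᵀ
v_3 = (2, 1, 0, 0)ᵀ

Let N = A − (-3)·I. We want v_3 with N^3 v_3 = 0 but N^2 v_3 ≠ 0; then v_{j-1} := N · v_j for j = 3, …, 2.

Pick v_3 = (2, 1, 0, 0)ᵀ.
Then v_2 = N · v_3 = (-1, 0, -1, 0)ᵀ.
Then v_1 = N · v_2 = (2, 1, 0, 1)ᵀ.

Sanity check: (A − (-3)·I) v_1 = (0, 0, 0, 0)ᵀ = 0. ✓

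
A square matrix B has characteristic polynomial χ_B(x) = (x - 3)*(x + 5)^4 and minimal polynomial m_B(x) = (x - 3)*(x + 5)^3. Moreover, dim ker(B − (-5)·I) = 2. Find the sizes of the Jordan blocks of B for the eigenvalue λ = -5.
Block sizes for λ = -5: [3, 1]

Step 1 — from the characteristic polynomial, algebraic multiplicity of λ = -5 is 4. From dim ker(B − (-5)·I) = 2, there are exactly 2 Jordan blocks for λ = -5.
Step 2 — from the minimal polynomial, the factor (x + 5)^3 tells us the largest block for λ = -5 has size 3.
Step 3 — with total size 4, 2 blocks, and largest block 3, the block sizes (in nonincreasing order) are [3, 1].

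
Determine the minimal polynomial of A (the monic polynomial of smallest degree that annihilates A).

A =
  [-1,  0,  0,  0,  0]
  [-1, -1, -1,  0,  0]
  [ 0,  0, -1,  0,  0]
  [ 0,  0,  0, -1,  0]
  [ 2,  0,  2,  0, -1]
x^2 + 2*x + 1

The characteristic polynomial is χ_A(x) = (x + 1)^5, so the eigenvalues are known. The minimal polynomial is
  m_A(x) = Π_λ (x − λ)^{k_λ}
where k_λ is the size of the *largest* Jordan block for λ (equivalently, the smallest k with (A − λI)^k v = 0 for every generalised eigenvector v of λ).

  λ = -1: largest Jordan block has size 2, contributing (x + 1)^2

So m_A(x) = (x + 1)^2 = x^2 + 2*x + 1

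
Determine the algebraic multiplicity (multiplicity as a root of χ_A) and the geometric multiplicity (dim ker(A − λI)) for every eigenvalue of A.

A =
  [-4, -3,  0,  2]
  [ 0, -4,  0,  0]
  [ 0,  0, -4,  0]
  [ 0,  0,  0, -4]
λ = -4: alg = 4, geom = 3

Step 1 — factor the characteristic polynomial to read off the algebraic multiplicities:
  χ_A(x) = (x + 4)^4

Step 2 — compute geometric multiplicities via the rank-nullity identity g(λ) = n − rank(A − λI):
  rank(A − (-4)·I) = 1, so dim ker(A − (-4)·I) = n − 1 = 3

Summary:
  λ = -4: algebraic multiplicity = 4, geometric multiplicity = 3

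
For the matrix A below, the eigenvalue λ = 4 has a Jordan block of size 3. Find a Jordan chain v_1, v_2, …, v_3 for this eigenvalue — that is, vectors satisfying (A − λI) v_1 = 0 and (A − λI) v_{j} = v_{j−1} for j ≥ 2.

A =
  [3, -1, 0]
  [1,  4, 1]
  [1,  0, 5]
A Jordan chain for λ = 4 of length 3:
v_1 = (1, -1, -1)ᵀ
v_2 = (-1, 0, 0)ᵀ
v_3 = (0, 1, 0)ᵀ

Let N = A − (4)·I. We want v_3 with N^3 v_3 = 0 but N^2 v_3 ≠ 0; then v_{j-1} := N · v_j for j = 3, …, 2.

Pick v_3 = (0, 1, 0)ᵀ.
Then v_2 = N · v_3 = (-1, 0, 0)ᵀ.
Then v_1 = N · v_2 = (1, -1, -1)ᵀ.

Sanity check: (A − (4)·I) v_1 = (0, 0, 0)ᵀ = 0. ✓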